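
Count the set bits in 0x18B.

0x18B = 110001011
Count the 1s: 1 + 1 + 1 + 1 + 1 = 5

5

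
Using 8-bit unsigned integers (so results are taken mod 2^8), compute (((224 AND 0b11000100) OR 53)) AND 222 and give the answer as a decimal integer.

224 = 11100000
0b11000100 = 11000100
→ AND → 11000000 = 192
53 = 00110101
→ OR → 11110101 = 245
222 = 11011110
→ AND → 11010100 = 212

212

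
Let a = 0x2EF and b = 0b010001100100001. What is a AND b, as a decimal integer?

0x2EF = 00001011101111
b = 10001100100001
AND → 00001000100001 = 545

545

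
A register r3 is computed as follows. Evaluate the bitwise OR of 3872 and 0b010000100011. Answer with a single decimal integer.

3875

3872 = 111100100000
b = 010000100011
 OR → 111100100011 = 3875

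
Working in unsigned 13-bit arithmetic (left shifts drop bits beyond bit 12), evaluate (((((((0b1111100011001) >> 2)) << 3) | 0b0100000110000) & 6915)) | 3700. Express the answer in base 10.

0b1111100011001 = 1111100011001
→ >> 2 → 0011111000110 = 1990
→ << 3 (mod 2^13) → 1111000110000 = 7728
0b0100000110000 = 0100000110000
→ | → 1111000110000 = 7728
6915 = 1101100000011
→ & → 1101000000000 = 6656
3700 = 0111001110100
→ | → 1111001110100 = 7796

7796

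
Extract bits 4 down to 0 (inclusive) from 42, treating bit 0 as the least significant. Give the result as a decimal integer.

v = 00000101010
Shift right by 0: 00000101010
Mask low 5 bits: 01010 = 10

10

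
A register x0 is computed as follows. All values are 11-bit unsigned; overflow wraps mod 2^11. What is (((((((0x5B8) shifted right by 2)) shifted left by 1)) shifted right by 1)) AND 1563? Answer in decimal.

10

0x5B8 = 10110111000
→ shifted right by 2 → 00101101110 = 366
→ shifted left by 1 (mod 2^11) → 01011011100 = 732
→ shifted right by 1 → 00101101110 = 366
1563 = 11000011011
→ AND → 00000001010 = 10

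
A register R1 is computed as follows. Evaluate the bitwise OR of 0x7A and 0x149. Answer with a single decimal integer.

379

0x7A = 001111010
0x149 = 101001001
 OR → 101111011 = 379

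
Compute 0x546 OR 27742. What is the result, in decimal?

0x546 = 000010101000110
27742 = 110110001011110
 OR → 110110101011110 = 27998

27998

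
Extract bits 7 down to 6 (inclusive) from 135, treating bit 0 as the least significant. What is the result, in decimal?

2

v = 000010000111
Shift right by 6: 000010
Mask low 2 bits: 10 = 2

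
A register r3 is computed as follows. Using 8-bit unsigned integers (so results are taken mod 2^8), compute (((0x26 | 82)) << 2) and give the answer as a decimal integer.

0x26 = 00100110
82 = 01010010
→ | → 01110110 = 118
→ << 2 (mod 2^8) → 11011000 = 216

216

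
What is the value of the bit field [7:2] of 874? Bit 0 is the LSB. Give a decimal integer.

v = 1101101010
Shift right by 2: 11011010
Mask low 6 bits: 011010 = 26

26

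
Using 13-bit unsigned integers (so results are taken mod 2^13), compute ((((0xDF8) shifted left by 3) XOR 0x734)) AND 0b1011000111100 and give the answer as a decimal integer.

0xDF8 = 0110111111000
→ shifted left by 3 (mod 2^13) → 0111111000000 = 4032
0x734 = 0011100110100
→ XOR → 0100011110100 = 2292
0b1011000111100 = 1011000111100
→ AND → 0000000110100 = 52

52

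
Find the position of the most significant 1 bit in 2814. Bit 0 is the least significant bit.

2814 = 101011111110
The topmost 1 is at position 11 (since 2^11 = 2048 ≤ 2814 < 4096).

11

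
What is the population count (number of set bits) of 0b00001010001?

n = 1010001
Count the 1s: 1 + 1 + 1 = 3

3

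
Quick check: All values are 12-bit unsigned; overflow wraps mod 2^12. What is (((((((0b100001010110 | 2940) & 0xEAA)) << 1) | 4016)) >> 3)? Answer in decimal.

510

0b100001010110 = 100001010110
2940 = 101101111100
→ | → 101101111110 = 2942
0xEAA = 111010101010
→ & → 101000101010 = 2602
→ << 1 (mod 2^12) → 010001010100 = 1108
4016 = 111110110000
→ | → 111111110100 = 4084
→ >> 3 → 000111111110 = 510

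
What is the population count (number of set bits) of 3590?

3590 = 111000000110
Count the 1s: 1 + 1 + 1 + 1 + 1 = 5

5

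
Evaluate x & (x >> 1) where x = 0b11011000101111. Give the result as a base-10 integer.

4615

x = 11011000101111 = 13871
x>>1 = 01101100010111
AND  = 01001000000111 = 4615
(x & (x >> 1) has a 1 wherever x has two consecutive 1 bits.)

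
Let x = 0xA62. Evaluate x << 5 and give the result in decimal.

85056

0xA62 = 00000101001100010
shift left by 5 → 10100110001000000 = 85056
(equivalently, 2658 × 2^5 = 2658 × 32)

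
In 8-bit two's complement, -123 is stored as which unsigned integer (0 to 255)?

123 in 8 bits: 01111011
Invert: 10000100
Add 1:  10000101 = 133
(Check: 2^8 - 123 = 256 - 123 = 133.)

133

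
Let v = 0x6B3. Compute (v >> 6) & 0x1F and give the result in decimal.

v = 11010110011
Shift right by 6: 11010
Mask low 5 bits: 11010 = 26

26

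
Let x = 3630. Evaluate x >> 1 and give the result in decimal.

3630 = 111000101110
shift right by 1 → 011100010111 = 1815
(equivalently, floor(3630 / 2))

1815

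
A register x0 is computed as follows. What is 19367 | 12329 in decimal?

19367 = 100101110100111
12329 = 011000000101001
 OR → 111101110101111 = 31663

31663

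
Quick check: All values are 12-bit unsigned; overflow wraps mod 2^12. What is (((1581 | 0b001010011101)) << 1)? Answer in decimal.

1581 = 011000101101
0b001010011101 = 001010011101
→ | → 011010111101 = 1725
→ << 1 (mod 2^12) → 110101111010 = 3450

3450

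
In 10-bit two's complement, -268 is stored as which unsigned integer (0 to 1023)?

268 in 10 bits: 0100001100
Invert: 1011110011
Add 1:  1011110100 = 756
(Check: 2^10 - 268 = 1024 - 268 = 756.)

756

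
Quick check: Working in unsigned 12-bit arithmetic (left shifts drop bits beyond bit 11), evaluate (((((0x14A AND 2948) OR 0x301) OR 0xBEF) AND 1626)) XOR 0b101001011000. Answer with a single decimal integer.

2066

0x14A = 000101001010
2948 = 101110000100
→ AND → 000100000000 = 256
0x301 = 001100000001
→ OR → 001100000001 = 769
0xBEF = 101111101111
→ OR → 101111101111 = 3055
1626 = 011001011010
→ AND → 001001001010 = 586
0b101001011000 = 101001011000
→ XOR → 100000010010 = 2066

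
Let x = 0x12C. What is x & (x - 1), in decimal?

296

x = 100101100 = 300
x - 1 = 100101011
AND   = 100101000 = 296
(x & (x - 1) clears the lowest set bit of x.)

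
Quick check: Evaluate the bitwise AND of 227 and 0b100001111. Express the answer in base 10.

227 = 011100011
b = 100001111
AND → 000000011 = 3

3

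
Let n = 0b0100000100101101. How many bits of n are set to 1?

6

n = 100000100101101
Count the 1s: 1 + 1 + 1 + 1 + 1 + 1 = 6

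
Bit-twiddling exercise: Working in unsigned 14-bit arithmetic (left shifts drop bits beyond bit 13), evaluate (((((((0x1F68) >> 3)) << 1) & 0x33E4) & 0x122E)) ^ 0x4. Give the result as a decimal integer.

516

0x1F68 = 01111101101000
→ >> 3 → 00001111101101 = 1005
→ << 1 (mod 2^14) → 00011111011010 = 2010
0x33E4 = 11001111100100
→ & → 00001111000000 = 960
0x122E = 01001000101110
→ & → 00001000000000 = 512
0x4 = 00000000000100
→ ^ → 00001000000100 = 516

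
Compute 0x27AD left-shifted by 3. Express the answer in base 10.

0x27AD = 00010011110101101
shift left by 3 → 10011110101101000 = 81256
(equivalently, 10157 × 2^3 = 10157 × 8)

81256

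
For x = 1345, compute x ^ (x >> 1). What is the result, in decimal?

2017

x = 10101000001 = 1345
x>>1 = 01010100000
XOR  = 11111100001 = 2017
(x ^ (x >> 1) gives the standard binary-reflected Gray code of x.)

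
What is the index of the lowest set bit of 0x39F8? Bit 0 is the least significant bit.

0x39F8 = 11100111111000
Trailing zeros: 3, so the lowest set bit is bit 3 (value 8).

3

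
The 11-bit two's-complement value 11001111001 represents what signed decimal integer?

-391

pattern = 11001111001 (MSB is 1 ⇒ negative)
Invert: 00110000110, add 1 → 00110000111 = 391, so the value is -391.
(Equivalently: 1657 - 2^11 = 1657 - 2048 = -391.)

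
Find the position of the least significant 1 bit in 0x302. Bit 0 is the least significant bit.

1

0x302 = 1100000010
Trailing zeros: 1, so the lowest set bit is bit 1 (value 2).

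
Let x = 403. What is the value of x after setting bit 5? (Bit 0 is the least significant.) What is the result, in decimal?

435

x = 0110010011
bit 5 is currently 0; set it via x | (1 << 5) = x | 32
→ 0110110011 = 435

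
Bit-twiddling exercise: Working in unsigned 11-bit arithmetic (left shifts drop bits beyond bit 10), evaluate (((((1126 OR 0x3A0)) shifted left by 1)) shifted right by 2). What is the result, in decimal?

499

1126 = 10001100110
0x3A0 = 01110100000
→ OR → 11111100110 = 2022
→ shifted left by 1 (mod 2^11) → 11111001100 = 1996
→ shifted right by 2 → 00111110011 = 499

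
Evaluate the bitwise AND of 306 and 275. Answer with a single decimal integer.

306 = 100110010
275 = 100010011
AND → 100010010 = 274

274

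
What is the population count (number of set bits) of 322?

322 = 101000010
Count the 1s: 1 + 1 + 1 = 3

3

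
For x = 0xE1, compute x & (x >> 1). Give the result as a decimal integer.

96

x = 11100001 = 225
x>>1 = 01110000
AND  = 01100000 = 96
(x & (x >> 1) has a 1 wherever x has two consecutive 1 bits.)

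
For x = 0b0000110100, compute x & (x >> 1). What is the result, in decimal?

16

x = 110100 = 52
x>>1 = 011010
AND  = 010000 = 16
(x & (x >> 1) has a 1 wherever x has two consecutive 1 bits.)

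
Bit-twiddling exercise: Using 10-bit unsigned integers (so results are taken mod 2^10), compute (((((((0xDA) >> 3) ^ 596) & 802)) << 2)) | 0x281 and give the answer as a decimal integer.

0xDA = 0011011010
→ >> 3 → 0000011011 = 27
596 = 1001010100
→ ^ → 1001001111 = 591
802 = 1100100010
→ & → 1000000010 = 514
→ << 2 (mod 2^10) → 0000001000 = 8
0x281 = 1010000001
→ | → 1010001001 = 649

649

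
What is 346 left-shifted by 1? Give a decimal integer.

692

346 = 0101011010
shift left by 1 → 1010110100 = 692
(equivalently, 346 × 2^1 = 346 × 2)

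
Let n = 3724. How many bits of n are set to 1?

6

3724 = 111010001100
Count the 1s: 1 + 1 + 1 + 1 + 1 + 1 = 6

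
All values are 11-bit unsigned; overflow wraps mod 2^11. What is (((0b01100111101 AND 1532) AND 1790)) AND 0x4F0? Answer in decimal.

0b01100111101 = 01100111101
1532 = 10111111100
→ AND → 00100111100 = 316
1790 = 11011111110
→ AND → 00000111100 = 60
0x4F0 = 10011110000
→ AND → 00000110000 = 48

48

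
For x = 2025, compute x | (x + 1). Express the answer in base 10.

x = 11111101001 = 2025
x + 1 = 11111101010
OR    = 11111101011 = 2027
(x | (x + 1) sets the lowest cleared bit.)

2027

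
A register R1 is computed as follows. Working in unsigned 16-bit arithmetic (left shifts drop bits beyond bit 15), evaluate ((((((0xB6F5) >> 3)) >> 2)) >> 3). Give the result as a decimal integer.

182

0xB6F5 = 1011011011110101
→ >> 3 → 0001011011011110 = 5854
→ >> 2 → 0000010110110111 = 1463
→ >> 3 → 0000000010110110 = 182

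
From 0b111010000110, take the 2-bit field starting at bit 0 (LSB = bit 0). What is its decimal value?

2

v = 111010000110
Shift right by 0: 111010000110
Mask low 2 bits: 10 = 2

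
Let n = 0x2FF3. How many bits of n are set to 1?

11

0x2FF3 = 10111111110011
Count the 1s: 1 + 1 + 1 + 1 + 1 + 1 + 1 + 1 + 1 + 1 + 1 = 11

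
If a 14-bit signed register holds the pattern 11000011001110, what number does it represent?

pattern = 11000011001110 (MSB is 1 ⇒ negative)
Invert: 00111100110001, add 1 → 00111100110010 = 3890, so the value is -3890.
(Equivalently: 12494 - 2^14 = 12494 - 16384 = -3890.)

-3890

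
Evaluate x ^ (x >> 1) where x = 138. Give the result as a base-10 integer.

x = 10001010 = 138
x>>1 = 01000101
XOR  = 11001111 = 207
(x ^ (x >> 1) gives the standard binary-reflected Gray code of x.)

207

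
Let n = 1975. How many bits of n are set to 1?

9

1975 = 11110110111
Count the 1s: 1 + 1 + 1 + 1 + 1 + 1 + 1 + 1 + 1 = 9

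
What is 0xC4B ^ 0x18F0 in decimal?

5307

0xC4B = 0110001001011
0x18F0 = 1100011110000
XOR → 1010010111011 = 5307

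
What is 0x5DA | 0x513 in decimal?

1499

0x5DA = 10111011010
0x513 = 10100010011
 OR → 10111011011 = 1499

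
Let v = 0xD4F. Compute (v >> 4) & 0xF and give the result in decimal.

v = 0110101001111
Shift right by 4: 011010100
Mask low 4 bits: 0100 = 4

4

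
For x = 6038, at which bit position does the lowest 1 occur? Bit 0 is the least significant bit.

6038 = 1011110010110
Trailing zeros: 1, so the lowest set bit is bit 1 (value 2).

1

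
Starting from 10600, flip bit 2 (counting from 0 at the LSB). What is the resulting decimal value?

10604

x = 010100101101000
bit 2 is currently 0; toggle it via x ^ (1 << 2) = x ^ 4
→ 010100101101100 = 10604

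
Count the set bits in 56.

3

56 = 111000
Count the 1s: 1 + 1 + 1 = 3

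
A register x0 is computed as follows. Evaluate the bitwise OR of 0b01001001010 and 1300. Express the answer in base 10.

1886

a = 01001001010
1300 = 10100010100
 OR → 11101011110 = 1886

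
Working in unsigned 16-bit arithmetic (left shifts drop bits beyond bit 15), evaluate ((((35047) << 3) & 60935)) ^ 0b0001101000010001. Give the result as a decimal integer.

35047 = 1000100011100111
→ << 3 (mod 2^16) → 0100011100111000 = 18232
60935 = 1110111000000111
→ & → 0100011000000000 = 17920
0b0001101000010001 = 0001101000010001
→ ^ → 0101110000010001 = 23569

23569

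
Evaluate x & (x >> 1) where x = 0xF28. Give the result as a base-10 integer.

1792

x = 111100101000 = 3880
x>>1 = 011110010100
AND  = 011100000000 = 1792
(x & (x >> 1) has a 1 wherever x has two consecutive 1 bits.)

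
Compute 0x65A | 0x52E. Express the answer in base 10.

0x65A = 11001011010
0x52E = 10100101110
 OR → 11101111110 = 1918

1918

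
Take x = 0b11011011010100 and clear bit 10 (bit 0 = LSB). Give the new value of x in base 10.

13012

x = 11011011010100
bit 10 is currently 1; clear it via x & ~(1 << 10) = x & ~1024
→ 11001011010100 = 13012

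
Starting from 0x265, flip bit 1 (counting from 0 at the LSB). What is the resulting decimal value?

615

x = 0001001100101
bit 1 is currently 0; toggle it via x ^ (1 << 1) = x ^ 2
→ 0001001100111 = 615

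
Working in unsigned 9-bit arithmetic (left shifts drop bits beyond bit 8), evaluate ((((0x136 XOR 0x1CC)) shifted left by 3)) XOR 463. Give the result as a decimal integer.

0x136 = 100110110
0x1CC = 111001100
→ XOR → 011111010 = 250
→ shifted left by 3 (mod 2^9) → 111010000 = 464
463 = 111001111
→ XOR → 000011111 = 31

31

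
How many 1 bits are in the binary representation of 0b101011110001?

7

n = 101011110001
Count the 1s: 1 + 1 + 1 + 1 + 1 + 1 + 1 = 7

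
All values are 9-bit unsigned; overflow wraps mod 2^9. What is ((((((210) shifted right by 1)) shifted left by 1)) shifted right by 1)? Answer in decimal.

105

210 = 011010010
→ shifted right by 1 → 001101001 = 105
→ shifted left by 1 (mod 2^9) → 011010010 = 210
→ shifted right by 1 → 001101001 = 105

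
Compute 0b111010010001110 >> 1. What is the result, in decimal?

14919

x = 111010010001110
shift right by 1 → 011101001000111 = 14919
(equivalently, floor(29838 / 2))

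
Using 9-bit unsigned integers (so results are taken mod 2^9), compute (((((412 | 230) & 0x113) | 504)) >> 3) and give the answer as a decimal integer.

412 = 110011100
230 = 011100110
→ | → 111111110 = 510
0x113 = 100010011
→ & → 100010010 = 274
504 = 111111000
→ | → 111111010 = 506
→ >> 3 → 000111111 = 63

63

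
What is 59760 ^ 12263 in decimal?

59760 = 1110100101110000
12263 = 0010111111100111
XOR → 1100011010010111 = 50839

50839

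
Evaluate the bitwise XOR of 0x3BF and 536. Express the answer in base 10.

423

0x3BF = 1110111111
536 = 1000011000
XOR → 0110100111 = 423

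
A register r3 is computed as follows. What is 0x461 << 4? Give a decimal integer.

17936

0x461 = 000010001100001
shift left by 4 → 100011000010000 = 17936
(equivalently, 1121 × 2^4 = 1121 × 16)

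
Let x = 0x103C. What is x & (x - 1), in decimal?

x = 1000000111100 = 4156
x - 1 = 1000000111011
AND   = 1000000111000 = 4152
(x & (x - 1) clears the lowest set bit of x.)

4152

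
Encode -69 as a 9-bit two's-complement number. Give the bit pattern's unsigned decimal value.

443

69 in 9 bits: 001000101
Invert: 110111010
Add 1:  110111011 = 443
(Check: 2^9 - 69 = 512 - 69 = 443.)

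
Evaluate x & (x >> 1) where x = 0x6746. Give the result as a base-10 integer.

8962

x = 110011101000110 = 26438
x>>1 = 011001110100011
AND  = 010001100000010 = 8962
(x & (x >> 1) has a 1 wherever x has two consecutive 1 bits.)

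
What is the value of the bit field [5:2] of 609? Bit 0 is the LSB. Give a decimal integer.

8

v = 1001100001
Shift right by 2: 10011000
Mask low 4 bits: 1000 = 8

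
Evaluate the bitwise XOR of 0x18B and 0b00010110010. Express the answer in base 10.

0x18B = 110001011
b = 010110010
XOR → 100111001 = 313

313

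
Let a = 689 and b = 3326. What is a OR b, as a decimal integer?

689 = 001010110001
3326 = 110011111110
 OR → 111011111111 = 3839

3839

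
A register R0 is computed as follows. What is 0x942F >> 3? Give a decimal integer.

0x942F = 1001010000101111
shift right by 3 → 0001001010000101 = 4741
(equivalently, floor(37935 / 8))

4741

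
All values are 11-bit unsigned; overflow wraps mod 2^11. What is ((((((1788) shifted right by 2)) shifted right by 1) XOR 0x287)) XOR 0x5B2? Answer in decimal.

1788 = 11011111100
→ shifted right by 2 → 00110111111 = 447
→ shifted right by 1 → 00011011111 = 223
0x287 = 01010000111
→ XOR → 01001011000 = 600
0x5B2 = 10110110010
→ XOR → 11111101010 = 2026

2026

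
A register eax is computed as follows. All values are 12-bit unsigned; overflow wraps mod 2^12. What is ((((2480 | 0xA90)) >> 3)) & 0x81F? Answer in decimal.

2480 = 100110110000
0xA90 = 101010010000
→ | → 101110110000 = 2992
→ >> 3 → 000101110110 = 374
0x81F = 100000011111
→ & → 000000010110 = 22

22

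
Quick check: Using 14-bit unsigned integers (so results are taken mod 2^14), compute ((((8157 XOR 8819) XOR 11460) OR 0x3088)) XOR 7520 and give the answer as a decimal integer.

8157 = 01111111011101
8819 = 10001001110011
→ XOR → 11110110101110 = 15790
11460 = 10110011000100
→ XOR → 01000101101010 = 4458
0x3088 = 11000010001000
→ OR → 11000111101010 = 12778
7520 = 01110101100000
→ XOR → 10110010001010 = 11402

11402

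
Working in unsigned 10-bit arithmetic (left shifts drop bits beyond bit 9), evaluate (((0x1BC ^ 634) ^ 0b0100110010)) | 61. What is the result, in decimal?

0x1BC = 0110111100
634 = 1001111010
→ ^ → 1111000110 = 966
0b0100110010 = 0100110010
→ ^ → 1011110100 = 756
61 = 0000111101
→ | → 1011111101 = 765

765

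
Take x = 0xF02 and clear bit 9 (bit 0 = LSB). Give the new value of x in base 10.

3330

x = 111100000010
bit 9 is currently 1; clear it via x & ~(1 << 9) = x & ~512
→ 110100000010 = 3330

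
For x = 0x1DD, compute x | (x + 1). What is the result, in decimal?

479

x = 111011101 = 477
x + 1 = 111011110
OR    = 111011111 = 479
(x | (x + 1) sets the lowest cleared bit.)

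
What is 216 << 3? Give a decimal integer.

216 = 00011011000
shift left by 3 → 11011000000 = 1728
(equivalently, 216 × 2^3 = 216 × 8)

1728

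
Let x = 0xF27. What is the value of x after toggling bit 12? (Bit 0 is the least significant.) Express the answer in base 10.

7975

x = 00111100100111
bit 12 is currently 0; toggle it via x ^ (1 << 12) = x ^ 4096
→ 01111100100111 = 7975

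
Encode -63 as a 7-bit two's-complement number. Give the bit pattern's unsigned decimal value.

65

63 in 7 bits: 0111111
Invert: 1000000
Add 1:  1000001 = 65
(Check: 2^7 - 63 = 128 - 63 = 65.)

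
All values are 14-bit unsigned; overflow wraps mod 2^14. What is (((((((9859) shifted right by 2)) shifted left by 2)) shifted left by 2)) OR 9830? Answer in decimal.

15974

9859 = 10011010000011
→ shifted right by 2 → 00100110100000 = 2464
→ shifted left by 2 (mod 2^14) → 10011010000000 = 9856
→ shifted left by 2 (mod 2^14) → 01101000000000 = 6656
9830 = 10011001100110
→ OR → 11111001100110 = 15974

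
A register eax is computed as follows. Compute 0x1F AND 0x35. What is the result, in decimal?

0x1F = 011111
0x35 = 110101
AND → 010101 = 21

21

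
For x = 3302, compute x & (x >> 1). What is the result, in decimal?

1122

x = 110011100110 = 3302
x>>1 = 011001110011
AND  = 010001100010 = 1122
(x & (x >> 1) has a 1 wherever x has two consecutive 1 bits.)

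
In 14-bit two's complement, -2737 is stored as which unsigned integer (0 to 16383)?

2737 in 14 bits: 00101010110001
Invert: 11010101001110
Add 1:  11010101001111 = 13647
(Check: 2^14 - 2737 = 16384 - 2737 = 13647.)

13647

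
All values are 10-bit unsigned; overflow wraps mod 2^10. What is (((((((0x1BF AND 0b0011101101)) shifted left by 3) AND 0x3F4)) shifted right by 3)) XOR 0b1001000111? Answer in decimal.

0x1BF = 0110111111
0b0011101101 = 0011101101
→ AND → 0010101101 = 173
→ shifted left by 3 (mod 2^10) → 0101101000 = 360
0x3F4 = 1111110100
→ AND → 0101100000 = 352
→ shifted right by 3 → 0000101100 = 44
0b1001000111 = 1001000111
→ XOR → 1001101011 = 619

619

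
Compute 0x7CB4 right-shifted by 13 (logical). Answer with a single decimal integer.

3

0x7CB4 = 111110010110100
shift right by 13 → 000000000000011 = 3
(equivalently, floor(31924 / 8192))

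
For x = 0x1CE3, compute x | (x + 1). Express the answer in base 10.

x = 1110011100011 = 7395
x + 1 = 1110011100100
OR    = 1110011100111 = 7399
(x | (x + 1) sets the lowest cleared bit.)

7399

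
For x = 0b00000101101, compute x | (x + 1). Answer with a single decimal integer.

47

x = 101101 = 45
x + 1 = 101110
OR    = 101111 = 47
(x | (x + 1) sets the lowest cleared bit.)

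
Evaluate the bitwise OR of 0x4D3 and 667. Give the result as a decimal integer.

0x4D3 = 10011010011
667 = 01010011011
 OR → 11011011011 = 1755

1755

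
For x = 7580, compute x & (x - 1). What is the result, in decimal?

x = 1110110011100 = 7580
x - 1 = 1110110011011
AND   = 1110110011000 = 7576
(x & (x - 1) clears the lowest set bit of x.)

7576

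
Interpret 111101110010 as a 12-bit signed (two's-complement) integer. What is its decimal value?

pattern = 111101110010 (MSB is 1 ⇒ negative)
Invert: 000010001101, add 1 → 000010001110 = 142, so the value is -142.
(Equivalently: 3954 - 2^12 = 3954 - 4096 = -142.)

-142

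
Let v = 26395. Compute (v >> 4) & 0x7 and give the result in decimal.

v = 110011100011011
Shift right by 4: 11001110001
Mask low 3 bits: 001 = 1

1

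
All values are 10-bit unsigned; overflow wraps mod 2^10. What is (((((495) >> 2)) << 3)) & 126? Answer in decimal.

88

495 = 0111101111
→ >> 2 → 0001111011 = 123
→ << 3 (mod 2^10) → 1111011000 = 984
126 = 0001111110
→ & → 0001011000 = 88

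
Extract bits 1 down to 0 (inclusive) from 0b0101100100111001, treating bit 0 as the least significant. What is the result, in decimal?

v = 0101100100111001
Shift right by 0: 0101100100111001
Mask low 2 bits: 01 = 1

1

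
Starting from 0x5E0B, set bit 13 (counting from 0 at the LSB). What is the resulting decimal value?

32267

x = 101111000001011
bit 13 is currently 0; set it via x | (1 << 13) = x | 8192
→ 111111000001011 = 32267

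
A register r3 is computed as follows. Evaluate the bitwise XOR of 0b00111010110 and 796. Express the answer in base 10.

714

a = 0111010110
796 = 1100011100
XOR → 1011001010 = 714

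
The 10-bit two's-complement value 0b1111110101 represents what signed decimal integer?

-11

pattern = 1111110101 (MSB is 1 ⇒ negative)
Invert: 0000001010, add 1 → 0000001011 = 11, so the value is -11.
(Equivalently: 1013 - 2^10 = 1013 - 1024 = -11.)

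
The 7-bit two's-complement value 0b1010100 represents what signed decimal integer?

-44

pattern = 1010100 (MSB is 1 ⇒ negative)
Invert: 0101011, add 1 → 0101100 = 44, so the value is -44.
(Equivalently: 84 - 2^7 = 84 - 128 = -44.)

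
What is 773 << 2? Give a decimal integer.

3092

773 = 001100000101
shift left by 2 → 110000010100 = 3092
(equivalently, 773 × 2^2 = 773 × 4)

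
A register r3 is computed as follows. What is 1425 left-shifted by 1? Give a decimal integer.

1425 = 010110010001
shift left by 1 → 101100100010 = 2850
(equivalently, 1425 × 2^1 = 1425 × 2)

2850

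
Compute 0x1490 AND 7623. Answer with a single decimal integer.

0x1490 = 1010010010000
7623 = 1110111000111
AND → 1010010000000 = 5248

5248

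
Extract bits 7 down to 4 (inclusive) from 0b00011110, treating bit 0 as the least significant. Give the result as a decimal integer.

1

v = 00011110
Shift right by 4: 0001
Mask low 4 bits: 0001 = 1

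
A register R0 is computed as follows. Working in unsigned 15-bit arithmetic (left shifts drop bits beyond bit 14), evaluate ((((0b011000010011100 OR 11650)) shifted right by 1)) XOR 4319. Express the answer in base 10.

0b011000010011100 = 011000010011100
11650 = 010110110000010
→ OR → 011110110011110 = 15774
→ shifted right by 1 → 001111011001111 = 7887
4319 = 001000011011111
→ XOR → 000111000010000 = 3600

3600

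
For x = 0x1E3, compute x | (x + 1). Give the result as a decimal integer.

487

x = 111100011 = 483
x + 1 = 111100100
OR    = 111100111 = 487
(x | (x + 1) sets the lowest cleared bit.)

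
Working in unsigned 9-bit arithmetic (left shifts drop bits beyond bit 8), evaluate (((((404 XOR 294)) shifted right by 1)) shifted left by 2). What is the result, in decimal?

404 = 110010100
294 = 100100110
→ XOR → 010110010 = 178
→ shifted right by 1 → 001011001 = 89
→ shifted left by 2 (mod 2^9) → 101100100 = 356

356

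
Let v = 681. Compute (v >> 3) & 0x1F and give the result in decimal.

21

v = 1010101001
Shift right by 3: 1010101
Mask low 5 bits: 10101 = 21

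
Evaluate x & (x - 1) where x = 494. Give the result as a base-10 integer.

492

x = 111101110 = 494
x - 1 = 111101101
AND   = 111101100 = 492
(x & (x - 1) clears the lowest set bit of x.)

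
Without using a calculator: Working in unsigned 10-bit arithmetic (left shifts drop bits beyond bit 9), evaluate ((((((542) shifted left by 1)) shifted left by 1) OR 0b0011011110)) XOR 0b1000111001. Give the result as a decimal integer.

711

542 = 1000011110
→ shifted left by 1 (mod 2^10) → 0000111100 = 60
→ shifted left by 1 (mod 2^10) → 0001111000 = 120
0b0011011110 = 0011011110
→ OR → 0011111110 = 254
0b1000111001 = 1000111001
→ XOR → 1011000111 = 711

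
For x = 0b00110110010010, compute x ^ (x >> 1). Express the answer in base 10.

2907

x = 110110010010 = 3474
x>>1 = 011011001001
XOR  = 101101011011 = 2907
(x ^ (x >> 1) gives the standard binary-reflected Gray code of x.)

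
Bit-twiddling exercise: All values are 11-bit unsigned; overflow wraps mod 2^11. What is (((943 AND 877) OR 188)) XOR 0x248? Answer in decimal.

501

943 = 01110101111
877 = 01101101101
→ AND → 01100101101 = 813
188 = 00010111100
→ OR → 01110111101 = 957
0x248 = 01001001000
→ XOR → 00111110101 = 501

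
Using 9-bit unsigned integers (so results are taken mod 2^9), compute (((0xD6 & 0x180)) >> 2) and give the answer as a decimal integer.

32

0xD6 = 011010110
0x180 = 110000000
→ & → 010000000 = 128
→ >> 2 → 000100000 = 32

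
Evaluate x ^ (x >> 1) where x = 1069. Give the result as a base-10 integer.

1595

x = 10000101101 = 1069
x>>1 = 01000010110
XOR  = 11000111011 = 1595
(x ^ (x >> 1) gives the standard binary-reflected Gray code of x.)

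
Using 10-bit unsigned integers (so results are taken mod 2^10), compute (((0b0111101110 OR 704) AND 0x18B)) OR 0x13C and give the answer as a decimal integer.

0b0111101110 = 0111101110
704 = 1011000000
→ OR → 1111101110 = 1006
0x18B = 0110001011
→ AND → 0110001010 = 394
0x13C = 0100111100
→ OR → 0110111110 = 446

446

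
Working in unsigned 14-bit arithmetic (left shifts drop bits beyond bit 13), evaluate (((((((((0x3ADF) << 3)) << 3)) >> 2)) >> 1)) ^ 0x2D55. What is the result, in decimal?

0x3ADF = 11101011011111
→ << 3 (mod 2^14) → 01011011111000 = 5880
→ << 3 (mod 2^14) → 11011111000000 = 14272
→ >> 2 → 00110111110000 = 3568
→ >> 1 → 00011011111000 = 1784
0x2D55 = 10110101010101
→ ^ → 10101110101101 = 11181

11181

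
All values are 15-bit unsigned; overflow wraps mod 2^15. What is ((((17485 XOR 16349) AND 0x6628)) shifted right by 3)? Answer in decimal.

3136

17485 = 100010001001101
16349 = 011111111011101
→ XOR → 111101110010000 = 31632
0x6628 = 110011000101000
→ AND → 110001000000000 = 25088
→ shifted right by 3 → 000110001000000 = 3136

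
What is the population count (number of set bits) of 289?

289 = 100100001
Count the 1s: 1 + 1 + 1 = 3

3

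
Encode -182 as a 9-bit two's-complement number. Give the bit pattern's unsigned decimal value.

330

182 in 9 bits: 010110110
Invert: 101001001
Add 1:  101001010 = 330
(Check: 2^9 - 182 = 512 - 182 = 330.)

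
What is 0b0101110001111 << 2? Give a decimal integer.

11836

x = 00101110001111
shift left by 2 → 10111000111100 = 11836
(equivalently, 2959 × 2^2 = 2959 × 4)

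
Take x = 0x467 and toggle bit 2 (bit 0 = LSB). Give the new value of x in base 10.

1123

x = 10001100111
bit 2 is currently 1; toggle it via x ^ (1 << 2) = x ^ 4
→ 10001100011 = 1123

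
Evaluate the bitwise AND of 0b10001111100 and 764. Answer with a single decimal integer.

124

a = 10001111100
764 = 01011111100
AND → 00001111100 = 124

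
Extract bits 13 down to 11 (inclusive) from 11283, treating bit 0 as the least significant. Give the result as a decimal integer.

5

v = 10110000010011
Shift right by 11: 101
Mask low 3 bits: 101 = 5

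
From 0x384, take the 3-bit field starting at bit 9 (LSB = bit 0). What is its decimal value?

v = 001110000100
Shift right by 9: 001
Mask low 3 bits: 001 = 1

1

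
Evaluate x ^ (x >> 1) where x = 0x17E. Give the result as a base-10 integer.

449

x = 101111110 = 382
x>>1 = 010111111
XOR  = 111000001 = 449
(x ^ (x >> 1) gives the standard binary-reflected Gray code of x.)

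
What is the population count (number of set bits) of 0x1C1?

0x1C1 = 111000001
Count the 1s: 1 + 1 + 1 + 1 = 4

4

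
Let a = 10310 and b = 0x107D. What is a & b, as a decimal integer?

68

10310 = 10100001000110
0x107D = 01000001111101
AND → 00000001000100 = 68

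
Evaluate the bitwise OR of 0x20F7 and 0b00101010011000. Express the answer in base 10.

0x20F7 = 10000011110111
b = 00101010011000
 OR → 10101011111111 = 11007

11007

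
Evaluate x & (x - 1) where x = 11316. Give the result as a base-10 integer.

x = 10110000110100 = 11316
x - 1 = 10110000110011
AND   = 10110000110000 = 11312
(x & (x - 1) clears the lowest set bit of x.)

11312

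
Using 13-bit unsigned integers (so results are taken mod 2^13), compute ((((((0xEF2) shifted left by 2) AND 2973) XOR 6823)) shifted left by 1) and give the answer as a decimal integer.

606

0xEF2 = 0111011110010
→ shifted left by 2 (mod 2^13) → 1101111001000 = 7112
2973 = 0101110011101
→ AND → 0101110001000 = 2952
6823 = 1101010100111
→ XOR → 1000100101111 = 4399
→ shifted left by 1 (mod 2^13) → 0001001011110 = 606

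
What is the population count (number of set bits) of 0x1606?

5

0x1606 = 1011000000110
Count the 1s: 1 + 1 + 1 + 1 + 1 = 5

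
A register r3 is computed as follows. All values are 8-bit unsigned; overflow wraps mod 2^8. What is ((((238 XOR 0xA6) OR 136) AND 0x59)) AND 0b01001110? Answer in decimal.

72

238 = 11101110
0xA6 = 10100110
→ XOR → 01001000 = 72
136 = 10001000
→ OR → 11001000 = 200
0x59 = 01011001
→ AND → 01001000 = 72
0b01001110 = 01001110
→ AND → 01001000 = 72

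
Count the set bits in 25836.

25836 = 110010011101100
Count the 1s: 1 + 1 + 1 + 1 + 1 + 1 + 1 + 1 = 8

8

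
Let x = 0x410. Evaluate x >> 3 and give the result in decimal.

0x410 = 10000010000
shift right by 3 → 00010000010 = 130
(equivalently, floor(1040 / 8))

130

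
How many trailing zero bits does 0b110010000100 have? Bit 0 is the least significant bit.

0b110010000100 = 110010000100
Trailing zeros: 2, so the lowest set bit is bit 2 (value 4).

2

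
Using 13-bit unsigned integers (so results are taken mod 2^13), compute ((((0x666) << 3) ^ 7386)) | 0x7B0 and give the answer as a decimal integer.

4090

0x666 = 0011001100110
→ << 3 (mod 2^13) → 1001100110000 = 4912
7386 = 1110011011010
→ ^ → 0111111101010 = 4074
0x7B0 = 0011110110000
→ | → 0111111111010 = 4090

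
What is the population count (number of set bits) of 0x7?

0x7 = 111
Count the 1s: 1 + 1 + 1 = 3

3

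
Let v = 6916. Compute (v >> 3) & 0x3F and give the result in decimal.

v = 01101100000100
Shift right by 3: 01101100000
Mask low 6 bits: 100000 = 32

32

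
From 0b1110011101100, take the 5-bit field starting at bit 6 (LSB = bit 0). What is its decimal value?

19

v = 1110011101100
Shift right by 6: 1110011
Mask low 5 bits: 10011 = 19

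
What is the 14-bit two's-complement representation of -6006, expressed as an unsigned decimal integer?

6006 in 14 bits: 01011101110110
Invert: 10100010001001
Add 1:  10100010001010 = 10378
(Check: 2^14 - 6006 = 16384 - 6006 = 10378.)

10378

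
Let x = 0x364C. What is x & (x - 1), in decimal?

x = 11011001001100 = 13900
x - 1 = 11011001001011
AND   = 11011001001000 = 13896
(x & (x - 1) clears the lowest set bit of x.)

13896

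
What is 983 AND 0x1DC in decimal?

468

983 = 1111010111
0x1DC = 0111011100
AND → 0111010100 = 468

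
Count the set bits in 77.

4

77 = 1001101
Count the 1s: 1 + 1 + 1 + 1 = 4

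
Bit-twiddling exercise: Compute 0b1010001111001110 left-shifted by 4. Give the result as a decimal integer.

670944

x = 00001010001111001110
shift left by 4 → 10100011110011100000 = 670944
(equivalently, 41934 × 2^4 = 41934 × 16)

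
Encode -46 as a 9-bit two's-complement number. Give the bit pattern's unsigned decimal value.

466

46 in 9 bits: 000101110
Invert: 111010001
Add 1:  111010010 = 466
(Check: 2^9 - 46 = 512 - 46 = 466.)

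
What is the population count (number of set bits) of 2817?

4

2817 = 101100000001
Count the 1s: 1 + 1 + 1 + 1 = 4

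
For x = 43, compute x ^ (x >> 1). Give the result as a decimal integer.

x = 101011 = 43
x>>1 = 010101
XOR  = 111110 = 62
(x ^ (x >> 1) gives the standard binary-reflected Gray code of x.)

62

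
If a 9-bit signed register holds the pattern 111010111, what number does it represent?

pattern = 111010111 (MSB is 1 ⇒ negative)
Invert: 000101000, add 1 → 000101001 = 41, so the value is -41.
(Equivalently: 471 - 2^9 = 471 - 512 = -41.)

-41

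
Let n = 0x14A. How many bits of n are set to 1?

4

0x14A = 101001010
Count the 1s: 1 + 1 + 1 + 1 = 4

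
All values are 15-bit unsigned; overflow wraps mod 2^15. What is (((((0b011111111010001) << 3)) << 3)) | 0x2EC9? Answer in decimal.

0b011111111010001 = 011111111010001
→ << 3 (mod 2^15) → 111111010001000 = 32392
→ << 3 (mod 2^15) → 111010001000000 = 29760
0x2EC9 = 010111011001001
→ | → 111111011001001 = 32457

32457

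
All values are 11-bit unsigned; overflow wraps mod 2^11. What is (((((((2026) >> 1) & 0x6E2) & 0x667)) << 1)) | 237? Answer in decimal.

1261

2026 = 11111101010
→ >> 1 → 01111110101 = 1013
0x6E2 = 11011100010
→ & → 01011100000 = 736
0x667 = 11001100111
→ & → 01001100000 = 608
→ << 1 (mod 2^11) → 10011000000 = 1216
237 = 00011101101
→ | → 10011101101 = 1261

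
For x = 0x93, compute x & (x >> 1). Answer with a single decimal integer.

x = 10010011 = 147
x>>1 = 01001001
AND  = 00000001 = 1
(x & (x >> 1) has a 1 wherever x has two consecutive 1 bits.)

1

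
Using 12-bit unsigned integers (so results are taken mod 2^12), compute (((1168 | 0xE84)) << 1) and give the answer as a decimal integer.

3368

1168 = 010010010000
0xE84 = 111010000100
→ | → 111010010100 = 3732
→ << 1 (mod 2^12) → 110100101000 = 3368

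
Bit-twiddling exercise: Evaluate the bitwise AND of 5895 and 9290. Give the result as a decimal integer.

5895 = 01011100000111
9290 = 10010001001010
AND → 00010000000010 = 1026

1026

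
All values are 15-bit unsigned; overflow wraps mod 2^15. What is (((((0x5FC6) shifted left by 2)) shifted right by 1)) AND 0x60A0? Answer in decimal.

8320

0x5FC6 = 101111111000110
→ shifted left by 2 (mod 2^15) → 111111100011000 = 32536
→ shifted right by 1 → 011111110001100 = 16268
0x60A0 = 110000010100000
→ AND → 010000010000000 = 8320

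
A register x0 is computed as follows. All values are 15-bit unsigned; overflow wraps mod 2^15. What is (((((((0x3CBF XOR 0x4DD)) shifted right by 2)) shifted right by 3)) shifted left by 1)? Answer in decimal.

0x3CBF = 011110010111111
0x4DD = 000010011011101
→ XOR → 011100001100010 = 14434
→ shifted right by 2 → 000111000011000 = 3608
→ shifted right by 3 → 000000111000011 = 451
→ shifted left by 1 (mod 2^15) → 000001110000110 = 902

902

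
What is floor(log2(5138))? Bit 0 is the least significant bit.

5138 = 1010000010010
The topmost 1 is at position 12 (since 2^12 = 4096 ≤ 5138 < 8192).

12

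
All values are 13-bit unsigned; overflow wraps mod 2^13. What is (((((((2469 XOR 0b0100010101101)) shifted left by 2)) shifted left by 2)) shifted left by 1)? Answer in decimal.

2469 = 0100110100101
0b0100010101101 = 0100010101101
→ XOR → 0000100001000 = 264
→ shifted left by 2 (mod 2^13) → 0010000100000 = 1056
→ shifted left by 2 (mod 2^13) → 1000010000000 = 4224
→ shifted left by 1 (mod 2^13) → 0000100000000 = 256

256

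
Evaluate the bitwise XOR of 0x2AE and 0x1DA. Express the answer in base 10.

0x2AE = 1010101110
0x1DA = 0111011010
XOR → 1101110100 = 884

884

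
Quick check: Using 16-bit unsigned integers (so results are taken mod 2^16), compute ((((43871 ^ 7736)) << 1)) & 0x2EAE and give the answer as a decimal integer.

43871 = 1010101101011111
7736 = 0001111000111000
→ ^ → 1011010101100111 = 46439
→ << 1 (mod 2^16) → 0110101011001110 = 27342
0x2EAE = 0010111010101110
→ & → 0010101010001110 = 10894

10894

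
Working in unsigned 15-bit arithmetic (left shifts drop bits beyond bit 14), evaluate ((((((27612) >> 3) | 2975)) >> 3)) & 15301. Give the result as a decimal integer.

453

27612 = 110101111011100
→ >> 3 → 000110101111011 = 3451
2975 = 000101110011111
→ | → 000111111111111 = 4095
→ >> 3 → 000000111111111 = 511
15301 = 011101111000101
→ & → 000000111000101 = 453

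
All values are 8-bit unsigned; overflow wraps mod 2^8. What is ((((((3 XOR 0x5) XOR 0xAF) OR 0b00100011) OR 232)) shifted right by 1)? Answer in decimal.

3 = 00000011
0x5 = 00000101
→ XOR → 00000110 = 6
0xAF = 10101111
→ XOR → 10101001 = 169
0b00100011 = 00100011
→ OR → 10101011 = 171
232 = 11101000
→ OR → 11101011 = 235
→ shifted right by 1 → 01110101 = 117

117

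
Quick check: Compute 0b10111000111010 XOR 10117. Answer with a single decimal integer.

2495

a = 10111000111010
10117 = 10011110000101
XOR → 00100110111111 = 2495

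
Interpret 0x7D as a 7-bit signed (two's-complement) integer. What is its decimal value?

pattern = 1111101 (MSB is 1 ⇒ negative)
Invert: 0000010, add 1 → 0000011 = 3, so the value is -3.
(Equivalently: 125 - 2^7 = 125 - 128 = -3.)

-3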